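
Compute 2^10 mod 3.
Using Fermat: 2^{2} ≡ 1 mod 3. 10 ≡ 0 mod 2. So 2^{10} ≡ 2^{0} ≡ 1 mod 3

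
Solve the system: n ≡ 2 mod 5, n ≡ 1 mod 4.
M = 5 × 4 = 20. M₁ = 4, y₁ ≡ 4 mod 5. M₂ = 5, y₂ ≡ 1 mod 4. n = 2×4×4 + 1×5×1 ≡ 17 mod 20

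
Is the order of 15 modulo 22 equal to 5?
Powers of 15 mod 22: 15^1≡15, 15^2≡5, 15^3≡9, 15^4≡3, 15^5≡1. First k with 15^k≡1 is k=5. Yes, ord_22(15) = 5.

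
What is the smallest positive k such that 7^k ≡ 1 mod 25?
Powers of 7 mod 25: 7^1≡7, 7^2≡24, 7^3≡18, 7^4≡1. ord_25(7) = 4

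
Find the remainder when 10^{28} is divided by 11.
By Fermat: 10^{10} ≡ 1 (mod 11). 28 = 2×10 + 8. So 10^{28} ≡ 10^{8} ≡ 1 (mod 11)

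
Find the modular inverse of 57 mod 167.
Since 167 is prime, by Fermat 57^(-1) ≡ 57^{165} ≡ 126 (mod 167). Verify: 57 × 126 = 7182 ≡ 1 (mod 167)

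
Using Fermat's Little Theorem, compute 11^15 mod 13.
By Fermat: 11^{12} ≡ 1 (mod 13). So 11^{15} = 11^{12} · 11^{3} ≡ 11^{3} ≡ 5 (mod 13)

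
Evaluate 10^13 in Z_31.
By repeated squaring mod 31: 10^{1}≡10, 10^{2}≡7, 10^{4}≡18, 10^{8}≡14. Then 10^{13} = 10^{8+4+1} ≡ 14 × 18 × 10 ≡ 9 mod 31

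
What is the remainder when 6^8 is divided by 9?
By repeated squaring (mod 9): 6^{1}≡6, 6^{2}≡0, 6^{4}≡0, 6^{8}≡0. So 6^{8} ≡ 0 (mod 9)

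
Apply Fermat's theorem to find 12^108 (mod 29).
By Fermat: 12^{28} ≡ 1 (mod 29). 108 = 3×28 + 24. So 12^{108} ≡ 12^{24} ≡ 1 (mod 29)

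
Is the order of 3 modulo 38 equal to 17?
Powers of 3 mod 38: 3^1≡3, 3^2≡9, 3^3≡27, 3^4≡5, 3^5≡15, 3^6≡7, 3^7≡21, 3^8≡25, 3^9≡37, 3^10≡35, 3^11≡29, 3^12≡11, 3^13≡33, 3^14≡23, 3^15≡31, 3^16≡17, 3^17≡13, 3^18≡1. 3^17≡13≢1, so ord ≠ 17. No, the actual order is 18.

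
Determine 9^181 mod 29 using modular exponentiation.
Using Fermat: 9^{28} ≡ 1 (mod 29). 181 ≡ 13 (mod 28). So 9^{181} ≡ 9^{13} ≡ 13 (mod 29)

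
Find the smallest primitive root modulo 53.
g = 2. Powers: [2, 4, 8, 16, 32, 11, 22, 44, ...] generates all 52 non-zero residues.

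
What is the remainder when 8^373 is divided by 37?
Using Fermat: 8^{36} ≡ 1 (mod 37). 373 ≡ 13 (mod 36). So 8^{373} ≡ 8^{13} ≡ 8 (mod 37)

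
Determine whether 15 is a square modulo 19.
By Euler's criterion: 15^{9} ≡ 18 (mod 19). Since this equals -1 (≡ 18), 15 is not a QR.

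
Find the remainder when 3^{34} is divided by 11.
By Fermat: 3^{10} ≡ 1 (mod 11). 34 = 3×10 + 4. So 3^{34} ≡ 3^{4} ≡ 4 (mod 11)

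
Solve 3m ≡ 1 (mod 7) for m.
Since 7 is prime, by Fermat 3^(-1) ≡ 3^{5} ≡ 5 (mod 7). Verify: 3 × 5 = 15 ≡ 1 (mod 7)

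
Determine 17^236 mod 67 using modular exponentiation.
Using Fermat: 17^{66} ≡ 1 mod 67. 236 ≡ 38 mod 66. So 17^{236} ≡ 17^{38} ≡ 60 mod 67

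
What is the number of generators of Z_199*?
There are φ(199-1) = φ(198) = 60 primitive roots modulo 199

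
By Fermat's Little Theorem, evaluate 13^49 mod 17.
By Fermat: 13^{16} ≡ 1 mod 17. 49 = 3×16 + 1. So 13^{49} ≡ 13^{1} ≡ 13 mod 17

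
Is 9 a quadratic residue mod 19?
By Euler's criterion: 9^{9} ≡ 1 mod 19. Since this equals 1, 9 is a QR.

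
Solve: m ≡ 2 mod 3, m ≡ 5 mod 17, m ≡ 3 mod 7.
M = 3 × 17 × 7 = 357. M₁ = 119, y₁ ≡ 2 mod 3. M₂ = 21, y₂ ≡ 13 mod 17. M₃ = 51, y₃ ≡ 4 mod 7. m = 2×119×2 + 5×21×13 + 3×51×4 ≡ 311 mod 357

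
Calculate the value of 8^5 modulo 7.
By repeated squaring mod 7: 8^{1}≡1, 8^{2}≡1, 8^{4}≡1. Then 8^{5} = 8^{4+1} ≡ 1 × 1 ≡ 1 mod 7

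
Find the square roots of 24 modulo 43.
The square roots of 24 mod 43 are 14 and 29. Verify: 14² = 196 ≡ 24 mod 43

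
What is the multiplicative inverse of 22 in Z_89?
Since 89 is prime, by Fermat 22^(-1) ≡ 22^{87} ≡ 85 mod 89. Verify: 22 × 85 = 1870 ≡ 1 mod 89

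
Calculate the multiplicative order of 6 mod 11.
Powers of 6 mod 11: 6^1≡6, 6^2≡3, 6^3≡7, 6^4≡9, 6^5≡10, 6^6≡5, 6^7≡8, 6^8≡4, 6^9≡2, 6^10≡1. Order = 10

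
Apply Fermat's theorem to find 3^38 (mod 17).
By Fermat: 3^{16} ≡ 1 (mod 17). 38 = 2×16 + 6. So 3^{38} ≡ 3^{6} ≡ 15 (mod 17)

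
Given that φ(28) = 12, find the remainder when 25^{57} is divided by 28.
By Euler: 25^{12} ≡ 1 mod 28 since gcd(25, 28) = 1. 57 = 4×12 + 9. So 25^{57} ≡ 25^{9} ≡ 1 mod 28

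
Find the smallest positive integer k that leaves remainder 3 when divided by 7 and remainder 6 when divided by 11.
M = 7 × 11 = 77. M₁ = 11, y₁ ≡ 2 (mod 7). M₂ = 7, y₂ ≡ 8 (mod 11). k = 3×11×2 + 6×7×8 ≡ 17 (mod 77)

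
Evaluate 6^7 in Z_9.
By repeated squaring (mod 9): 6^{1}≡6, 6^{2}≡0, 6^{4}≡0. Then 6^{7} = 6^{4+2+1} ≡ 0 × 0 × 6 ≡ 0 (mod 9)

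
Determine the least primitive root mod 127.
g = 3. For each prime q|126: 3^{63}≡126, 3^{42}≡107, 3^{18}≡4, none ≡ 1, so ord_127(3) = 126 and 3 is a primitive root.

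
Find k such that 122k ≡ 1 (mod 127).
Since 127 is prime, by Fermat 122^(-1) ≡ 122^{125} ≡ 76 (mod 127). Verify: 122 × 76 = 9272 ≡ 1 (mod 127)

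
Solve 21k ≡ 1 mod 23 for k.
Since 23 is prime, by Fermat 21^(-1) ≡ 21^{21} ≡ 11 mod 23. Verify: 21 × 11 = 231 ≡ 1 mod 23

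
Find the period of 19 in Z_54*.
Powers of 19 mod 54: 19^1≡19, 19^2≡37, 19^3≡1. So the order of 19 is 3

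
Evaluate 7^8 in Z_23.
By repeated squaring mod 23: 7^{1}≡7, 7^{2}≡3, 7^{4}≡9, 7^{8}≡12. So 7^{8} ≡ 12 mod 23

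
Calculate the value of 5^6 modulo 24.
By repeated squaring mod 24: 5^{1}≡5, 5^{2}≡1, 5^{4}≡1. Then 5^{6} = 5^{4+2} ≡ 1 × 1 ≡ 1 mod 24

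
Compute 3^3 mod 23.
3^{3} = 27 ≡ 4 mod 23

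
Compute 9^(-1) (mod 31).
Since 31 is prime, by Fermat 9^(-1) ≡ 9^{29} ≡ 7 (mod 31). Verify: 9 × 7 = 63 ≡ 1 (mod 31)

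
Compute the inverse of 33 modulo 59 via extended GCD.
Extended GCD: 33(-25) + 59(14) = 1. So 33^(-1) ≡ -25 ≡ 34 mod 59. Verify: 33 × 34 = 1122 ≡ 1 mod 59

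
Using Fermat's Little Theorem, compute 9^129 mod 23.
By Fermat: 9^{22} ≡ 1 mod 23. 129 = 5×22 + 19. So 9^{129} ≡ 9^{19} ≡ 13 mod 23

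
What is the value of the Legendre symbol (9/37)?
(9/37) = 9^{18} mod 37 = 1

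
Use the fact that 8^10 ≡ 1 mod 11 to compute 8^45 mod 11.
By Fermat: 8^{10} ≡ 1 mod 11. 45 = 4×10 + 5. So 8^{45} ≡ 8^{5} ≡ 10 mod 11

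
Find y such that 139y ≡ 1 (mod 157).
Since 157 is prime, by Fermat 139^(-1) ≡ 139^{155} ≡ 61 (mod 157). Verify: 139 × 61 = 8479 ≡ 1 (mod 157)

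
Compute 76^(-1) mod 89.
Since 89 is prime, by Fermat 76^(-1) ≡ 76^{87} ≡ 41 mod 89. Verify: 76 × 41 = 3116 ≡ 1 mod 89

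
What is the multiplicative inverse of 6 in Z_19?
Since 19 is prime, by Fermat 6^(-1) ≡ 6^{17} ≡ 16 mod 19. Verify: 6 × 16 = 96 ≡ 1 mod 19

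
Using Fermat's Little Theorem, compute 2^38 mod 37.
By Fermat: 2^{36} ≡ 1 (mod 37). So 2^{38} = 2^{36} · 2^{2} ≡ 2^{2} ≡ 4 (mod 37)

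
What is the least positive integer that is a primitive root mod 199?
g = 3. Powers: [3, 9, 27, 81, 44, 132, 197, ...] generates all 198 non-zero residues.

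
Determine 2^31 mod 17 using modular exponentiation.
Using Fermat: 2^{16} ≡ 1 mod 17. 31 ≡ 15 mod 16. So 2^{31} ≡ 2^{15} ≡ 9 mod 17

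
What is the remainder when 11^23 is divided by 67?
By repeated squaring (mod 67): 11^{1}≡11, 11^{2}≡54, 11^{4}≡35, 11^{8}≡19, 11^{16}≡26. Then 11^{23} = 11^{16+4+2+1} ≡ 26 × 35 × 54 × 11 ≡ 51 (mod 67)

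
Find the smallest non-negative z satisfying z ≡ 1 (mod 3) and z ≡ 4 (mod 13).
M = 3 × 13 = 39. M₁ = 13, y₁ ≡ 1 (mod 3). M₂ = 3, y₂ ≡ 9 (mod 13). z = 1×13×1 + 4×3×9 ≡ 4 (mod 39)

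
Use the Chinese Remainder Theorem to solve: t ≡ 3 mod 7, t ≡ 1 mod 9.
M = 7 × 9 = 63. M₁ = 9, y₁ ≡ 4 mod 7. M₂ = 7, y₂ ≡ 4 mod 9. t = 3×9×4 + 1×7×4 ≡ 10 mod 63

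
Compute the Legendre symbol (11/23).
(11/23) = 11^{11} mod 23 = -1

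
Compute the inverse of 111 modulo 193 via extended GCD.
Extended GCD: 111(40) + 193(-23) = 1. So 111^(-1) ≡ 40 (mod 193). Verify: 111 × 40 = 4440 ≡ 1 (mod 193)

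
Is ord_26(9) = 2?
Powers of 9 mod 26: 9^1≡9, 9^2≡3, 9^3≡1. 9^2≡3≢1, so ord ≠ 2. No, the actual order is 3.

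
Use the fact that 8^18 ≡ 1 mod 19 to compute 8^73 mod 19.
By Fermat: 8^{18} ≡ 1 mod 19. 73 = 4×18 + 1. So 8^{73} ≡ 8^{1} ≡ 8 mod 19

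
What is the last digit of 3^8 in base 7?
Using Fermat: 3^{6} ≡ 1 (mod 7). 8 ≡ 2 (mod 6). So 3^{8} ≡ 3^{2} ≡ 2 (mod 7)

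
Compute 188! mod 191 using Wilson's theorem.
(190)! = (188)! × (189) × (190) ≡ -1 mod 191. So (188)! ≡ -1 × [(190)(189)]^(-1) ≡ 95 mod 191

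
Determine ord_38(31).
Powers of 31 mod 38: 31^1≡31, 31^2≡11, 31^3≡37, 31^4≡7, 31^5≡27, 31^6≡1. ord_38(31) = 6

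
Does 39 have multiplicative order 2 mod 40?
Powers of 39 mod 40: 39^1≡39, 39^2≡1. First k with 39^k≡1 is k=2. Yes, ord_40(39) = 2.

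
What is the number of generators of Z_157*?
A prime p has φ(p-1) primitive roots; here φ(156) = 48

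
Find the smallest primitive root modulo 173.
g = 2. For each prime q|172: 2^{86}≡172, 2^{4}≡16, none ≡ 1, so ord_173(2) = 172 and 2 is a primitive root.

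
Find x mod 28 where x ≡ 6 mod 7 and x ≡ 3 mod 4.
M = 7 × 4 = 28. M₁ = 4, y₁ ≡ 2 mod 7. M₂ = 7, y₂ ≡ 3 mod 4. x = 6×4×2 + 3×7×3 ≡ 27 mod 28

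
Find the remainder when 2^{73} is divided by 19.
By Fermat: 2^{18} ≡ 1 (mod 19). 73 = 4×18 + 1. So 2^{73} ≡ 2^{1} ≡ 2 (mod 19)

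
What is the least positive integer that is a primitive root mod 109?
g = 6. For each prime q|108: 6^{54}≡108, 6^{36}≡63, none ≡ 1, so ord_109(6) = 108 and 6 is a primitive root.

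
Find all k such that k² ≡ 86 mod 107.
The square roots of 86 mod 107 are 34 and 73. Verify: 34² = 1156 ≡ 86 mod 107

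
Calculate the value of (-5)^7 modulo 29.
By repeated squaring (mod 29): (-5)^{1}≡24, (-5)^{2}≡25, (-5)^{4}≡16. Then (-5)^{7} = (-5)^{4+2+1} ≡ 16 × 25 × 24 ≡ 1 (mod 29)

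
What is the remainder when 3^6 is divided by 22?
By repeated squaring (mod 22): 3^{1}≡3, 3^{2}≡9, 3^{4}≡15. Then 3^{6} = 3^{4+2} ≡ 15 × 9 ≡ 3 (mod 22)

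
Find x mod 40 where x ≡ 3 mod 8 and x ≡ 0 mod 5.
M = 8 × 5 = 40. M₁ = 5, y₁ ≡ 5 mod 8. M₂ = 8, y₂ ≡ 2 mod 5. x = 3×5×5 + 0×8×2 ≡ 35 mod 40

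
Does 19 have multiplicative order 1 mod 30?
Powers of 19 mod 30: 19^1≡19, 19^2≡1. 19^1≡19≢1, so ord ≠ 1. No, the actual order is 2.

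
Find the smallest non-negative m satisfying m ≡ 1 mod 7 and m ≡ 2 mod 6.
M = 7 × 6 = 42. M₁ = 6, y₁ ≡ 6 mod 7. M₂ = 7, y₂ ≡ 1 mod 6. m = 1×6×6 + 2×7×1 ≡ 8 mod 42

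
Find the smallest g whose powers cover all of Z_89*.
g = 3. For each prime q|88: 3^{44}≡88, 3^{8}≡64, none ≡ 1, so ord_89(3) = 88 and 3 is a primitive root.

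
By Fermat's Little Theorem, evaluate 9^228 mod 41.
By Fermat: 9^{40} ≡ 1 mod 41. 228 ≡ 28 mod 40. So 9^{228} ≡ 9^{28} ≡ 1 mod 41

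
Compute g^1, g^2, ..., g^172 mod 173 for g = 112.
112^1, 112^2, ..., 112^{172} mod 173: [112, 88, 168, 132, 79, 25, 32, 124, 48, 13, 72, 106, 108, 159, 162, 152, 70, 55, 105, 169, 71, 167, 20, 164, 30, 73, 45, 23, 154, 121, 58, 95, 87, 56, 44, 84, 66, 126, 99, 16, 62, 24, 93, 36, 53, 54, 166, 81, 76, 35, 114, 139, 171, 122, 170, 10, 82, 15, 123, 109, 98, 77, 147, 29, 134, 130, 28, 22, 42, 33, 63, 136, 8, 31, 12, 133, 18, 113, 27, 83, 127, 38, 104, 57, 156, 172, 61, 85, 5, 41, 94, 148, 141, 49, 125, 160, 101, 67, 65, 14, 11, 21, 103, 118, 68, 4, 102, 6, 153, 9, 143, 100, 128, 150, 19, 52, 115, 78, 86, 117, 129, 89, 107, 47, 74, 157, 111, 149, 80, 137, 120, 119, 7, 92, 97, 138, 59, 34, 2, 51, 3, 163, 91, 158, 50, 64, 75, 96, 26, 144, 39, 43, 145, 151, 131, 140, 110, 37, 165, 142, 161, 40, 155, 60, 146, 90, 46, 135, 69, 116, 17, 1]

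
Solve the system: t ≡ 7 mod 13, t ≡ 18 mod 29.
M = 13 × 29 = 377. M₁ = 29, y₁ ≡ 9 mod 13. M₂ = 13, y₂ ≡ 9 mod 29. t = 7×29×9 + 18×13×9 ≡ 163 mod 377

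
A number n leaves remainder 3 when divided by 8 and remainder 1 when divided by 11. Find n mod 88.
M = 8 × 11 = 88. M₁ = 11, y₁ ≡ 3 mod 8. M₂ = 8, y₂ ≡ 7 mod 11. n = 3×11×3 + 1×8×7 ≡ 67 mod 88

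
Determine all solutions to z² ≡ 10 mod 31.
The square roots of 10 mod 31 are 14 and 17. Verify: 14² = 196 ≡ 10 mod 31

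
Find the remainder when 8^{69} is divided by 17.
By Fermat: 8^{16} ≡ 1 (mod 17). 69 = 4×16 + 5. So 8^{69} ≡ 8^{5} ≡ 9 (mod 17)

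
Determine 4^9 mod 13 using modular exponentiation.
By repeated squaring mod 13: 4^{1}≡4, 4^{2}≡3, 4^{4}≡9, 4^{8}≡3. Then 4^{9} = 4^{8+1} ≡ 3 × 4 ≡ 12 mod 13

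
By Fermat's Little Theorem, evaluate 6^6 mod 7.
By Fermat's Little Theorem, 6^{6} ≡ 1 mod 7 since 7 is prime and gcd(6, 7) = 1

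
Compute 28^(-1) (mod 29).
Since 29 is prime, by Fermat 28^(-1) ≡ 28^{27} ≡ 28 (mod 29). Verify: 28 × 28 = 784 ≡ 1 (mod 29)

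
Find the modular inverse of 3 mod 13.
Since 13 is prime, by Fermat 3^(-1) ≡ 3^{11} ≡ 9 mod 13. Verify: 3 × 9 = 27 ≡ 1 mod 13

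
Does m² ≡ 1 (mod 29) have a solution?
By Euler's criterion: 1^{14} ≡ 1 (mod 29). Since this equals 1, 1 is a QR.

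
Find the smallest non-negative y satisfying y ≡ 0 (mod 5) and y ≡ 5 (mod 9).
M = 5 × 9 = 45. M₁ = 9, y₁ ≡ 4 (mod 5). M₂ = 5, y₂ ≡ 2 (mod 9). y = 0×9×4 + 5×5×2 ≡ 5 (mod 45)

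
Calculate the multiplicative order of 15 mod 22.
Powers of 15 mod 22: 15^1≡15, 15^2≡5, 15^3≡9, 15^4≡3, 15^5≡1. So the order of 15 is 5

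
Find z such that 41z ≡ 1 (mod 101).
Since 101 is prime, by Fermat 41^(-1) ≡ 41^{99} ≡ 69 (mod 101). Verify: 41 × 69 = 2829 ≡ 1 (mod 101)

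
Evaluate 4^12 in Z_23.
By repeated squaring mod 23: 4^{1}≡4, 4^{2}≡16, 4^{4}≡3, 4^{8}≡9. Then 4^{12} = 4^{8+4} ≡ 9 × 3 ≡ 4 mod 23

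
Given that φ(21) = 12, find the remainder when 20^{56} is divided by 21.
By Euler: 20^{12} ≡ 1 (mod 21) since gcd(20, 21) = 1. 56 = 4×12 + 8. So 20^{56} ≡ 20^{8} ≡ 1 (mod 21)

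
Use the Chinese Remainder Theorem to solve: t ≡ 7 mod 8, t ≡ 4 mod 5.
M = 8 × 5 = 40. M₁ = 5, y₁ ≡ 5 mod 8. M₂ = 8, y₂ ≡ 2 mod 5. t = 7×5×5 + 4×8×2 ≡ 39 mod 40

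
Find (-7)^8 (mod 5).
Using Fermat: (-7)^{4} ≡ 1 (mod 5). 8 ≡ 0 (mod 4). So (-7)^{8} ≡ (-7)^{0} ≡ 1 (mod 5)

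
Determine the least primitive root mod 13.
g = 2. Powers: [2, 4, 8, 3, 6, 12, 11, 9, ...] generates all 12 non-zero residues.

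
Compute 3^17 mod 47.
By repeated squaring (mod 47): 3^{1}≡3, 3^{2}≡9, 3^{4}≡34, 3^{8}≡28, 3^{16}≡32. Then 3^{17} = 3^{16+1} ≡ 32 × 3 ≡ 2 (mod 47)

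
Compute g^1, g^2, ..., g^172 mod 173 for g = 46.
46^1, 46^2, ..., 46^{172} mod 173: [46, 40, 110, 43, 75, 163, 59, 119, 111, 89, 115, 100, 102, 21, 101, 148, 61, 38, 18, 136, 28, 77, 82, 139, 166, 24, 66, 95, 45, 167, 70, 106, 32, 88, 69, 60, 165, 151, 26, 158, 2, 92, 80, 47, 86, 150, 153, 118, 65, 49, 5, 57, 27, 31, 42, 29, 123, 122, 76, 36, 99, 56, 154, 164, 105, 159, 48, 132, 17, 90, 161, 140, 39, 64, 3, 138, 120, 157, 129, 52, 143, 4, 11, 160, 94, 172, 127, 133, 63, 130, 98, 10, 114, 54, 62, 84, 58, 73, 71, 152, 72, 25, 112, 135, 155, 37, 145, 96, 91, 34, 7, 149, 107, 78, 128, 6, 103, 67, 141, 85, 104, 113, 8, 22, 147, 15, 171, 81, 93, 126, 87, 23, 20, 55, 108, 124, 168, 116, 146, 142, 131, 144, 50, 51, 97, 137, 74, 117, 19, 9, 68, 14, 125, 41, 156, 83, 12, 33, 134, 109, 170, 35, 53, 16, 44, 121, 30, 169, 162, 13, 79, 1]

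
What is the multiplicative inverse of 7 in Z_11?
Since 11 is prime, by Fermat 7^(-1) ≡ 7^{9} ≡ 8 (mod 11). Verify: 7 × 8 = 56 ≡ 1 (mod 11)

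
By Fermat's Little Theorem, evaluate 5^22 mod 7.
By Fermat: 5^{6} ≡ 1 mod 7. 22 = 3×6 + 4. So 5^{22} ≡ 5^{4} ≡ 2 mod 7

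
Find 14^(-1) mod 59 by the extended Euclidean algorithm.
Extended GCD: 14(-21) + 59(5) = 1. So 14^(-1) ≡ -21 ≡ 38 mod 59. Verify: 14 × 38 = 532 ≡ 1 mod 59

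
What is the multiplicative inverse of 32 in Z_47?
Since 47 is prime, by Fermat 32^(-1) ≡ 32^{45} ≡ 25 mod 47. Verify: 32 × 25 = 800 ≡ 1 mod 47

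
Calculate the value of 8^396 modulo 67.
Using Fermat: 8^{66} ≡ 1 (mod 67). 396 ≡ 0 (mod 66). So 8^{396} ≡ 8^{0} ≡ 1 (mod 67)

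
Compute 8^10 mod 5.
Using Fermat: 8^{4} ≡ 1 (mod 5). 10 ≡ 2 (mod 4). So 8^{10} ≡ 8^{2} ≡ 4 (mod 5)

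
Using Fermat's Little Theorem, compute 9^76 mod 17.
By Fermat: 9^{16} ≡ 1 mod 17. 76 = 4×16 + 12. So 9^{76} ≡ 9^{12} ≡ 16 mod 17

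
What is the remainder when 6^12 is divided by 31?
By repeated squaring (mod 31): 6^{1}≡6, 6^{2}≡5, 6^{4}≡25, 6^{8}≡5. Then 6^{12} = 6^{8+4} ≡ 5 × 25 ≡ 1 (mod 31)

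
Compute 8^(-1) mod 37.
Since 37 is prime, by Fermat 8^(-1) ≡ 8^{35} ≡ 14 mod 37. Verify: 8 × 14 = 112 ≡ 1 mod 37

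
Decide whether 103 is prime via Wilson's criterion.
(102)! mod 103 = 102. Since 102 ≡ -1 (mod 103), 103 is prime.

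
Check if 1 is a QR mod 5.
By Euler's criterion: 1^{2} ≡ 1 mod 5. Since this equals 1, 1 is a QR.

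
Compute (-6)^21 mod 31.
By repeated squaring (mod 31): (-6)^{1}≡25, (-6)^{2}≡5, (-6)^{4}≡25, (-6)^{8}≡5, (-6)^{16}≡25. Then (-6)^{21} = (-6)^{16+4+1} ≡ 25 × 25 × 25 ≡ 1 (mod 31)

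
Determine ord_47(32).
Powers of 32 mod 47: 32^1≡32, 32^2≡37, 32^3≡9, 32^4≡6, 32^5≡4, 32^6≡34, 32^7≡7, 32^8≡36, 32^9≡24, 32^10≡16, 32^11≡42, 32^12≡28, 32^13≡3, 32^14≡2, 32^15≡17, 32^16≡27, 32^17≡18, 32^18≡12, 32^19≡8, 32^20≡21, 32^21≡14, 32^22≡25, 32^23≡1. So the order of 32 is 23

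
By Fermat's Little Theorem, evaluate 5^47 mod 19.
By Fermat: 5^{18} ≡ 1 mod 19. 47 = 2×18 + 11. So 5^{47} ≡ 5^{11} ≡ 6 mod 19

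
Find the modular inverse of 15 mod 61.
Since 61 is prime, by Fermat 15^(-1) ≡ 15^{59} ≡ 57 (mod 61). Verify: 15 × 57 = 855 ≡ 1 (mod 61)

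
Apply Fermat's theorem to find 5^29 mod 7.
By Fermat: 5^{6} ≡ 1 mod 7. 29 = 4×6 + 5. So 5^{29} ≡ 5^{5} ≡ 3 mod 7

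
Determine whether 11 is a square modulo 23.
By Euler's criterion: 11^{11} ≡ 22 (mod 23). Since this equals -1 (≡ 22), 11 is not a QR.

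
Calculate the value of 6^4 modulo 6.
6^{4} = 1296 ≡ 0 (mod 6)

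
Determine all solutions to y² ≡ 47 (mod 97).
The square roots of 47 mod 97 are 85 and 12. Verify: 85² = 7225 ≡ 47 (mod 97)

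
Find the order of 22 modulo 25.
Powers of 22 mod 25: 22^1≡22, 22^2≡9, 22^3≡23, 22^4≡6, 22^5≡7, 22^6≡4, 22^7≡13, 22^8≡11, 22^9≡17, 22^10≡24, 22^11≡3, 22^12≡16, 22^13≡2, 22^14≡19, 22^15≡18, 22^16≡21, 22^17≡12, 22^18≡14, 22^19≡8, 22^20≡1. So the order of 22 is 20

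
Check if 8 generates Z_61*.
8^{20} ≡ 1 mod 61 and 20 < 60, so ord_61(8) = 20 ≠ 60 and 8 is not a primitive root.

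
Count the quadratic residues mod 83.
Exactly half the non-zero residues mod a prime are QRs: (83-1)/2 = 41.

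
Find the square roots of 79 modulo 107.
The square roots of 79 mod 107 are 87 and 20. Verify: 87² = 7569 ≡ 79 mod 107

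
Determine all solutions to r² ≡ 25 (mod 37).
The square roots of 25 mod 37 are 5 and 32. Verify: 5² = 25 ≡ 25 (mod 37)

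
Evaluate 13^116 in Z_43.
Using Fermat: 13^{42} ≡ 1 mod 43. 116 ≡ 32 mod 42. So 13^{116} ≡ 13^{32} ≡ 23 mod 43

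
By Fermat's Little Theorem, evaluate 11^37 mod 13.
By Fermat: 11^{12} ≡ 1 (mod 13). 37 = 3×12 + 1. So 11^{37} ≡ 11^{1} ≡ 11 (mod 13)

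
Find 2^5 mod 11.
By repeated squaring mod 11: 2^{1}≡2, 2^{2}≡4, 2^{4}≡5. Then 2^{5} = 2^{4+1} ≡ 5 × 2 ≡ 10 mod 11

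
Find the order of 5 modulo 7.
Powers of 5 mod 7: 5^1≡5, 5^2≡4, 5^3≡6, 5^4≡2, 5^5≡3, 5^6≡1. So the order of 5 is 6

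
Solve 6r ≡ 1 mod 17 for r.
Since 17 is prime, by Fermat 6^(-1) ≡ 6^{15} ≡ 3 mod 17. Verify: 6 × 3 = 18 ≡ 1 mod 17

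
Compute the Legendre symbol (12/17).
(12/17) = 12^{8} mod 17 = -1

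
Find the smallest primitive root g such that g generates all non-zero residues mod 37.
g = 2. Powers: [2, 4, 8, 16, 32, 27, 17, 34, 31, 25, ...] generates all 36 non-zero residues.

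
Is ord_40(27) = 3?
Powers of 27 mod 40: 27^1≡27, 27^2≡9, 27^3≡3, 27^4≡1. 27^3≡3≢1, so ord ≠ 3. No, the actual order is 4.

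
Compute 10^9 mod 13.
By repeated squaring mod 13: 10^{1}≡10, 10^{2}≡9, 10^{4}≡3, 10^{8}≡9. Then 10^{9} = 10^{8+1} ≡ 9 × 10 ≡ 12 mod 13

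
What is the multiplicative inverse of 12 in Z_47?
Since 47 is prime, by Fermat 12^(-1) ≡ 12^{45} ≡ 4 mod 47. Verify: 12 × 4 = 48 ≡ 1 mod 47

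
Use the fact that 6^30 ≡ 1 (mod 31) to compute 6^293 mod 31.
By Fermat: 6^{30} ≡ 1 (mod 31). 293 ≡ 23 (mod 30). So 6^{293} ≡ 6^{23} ≡ 26 (mod 31)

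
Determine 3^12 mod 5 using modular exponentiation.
Using Fermat: 3^{4} ≡ 1 (mod 5). 12 ≡ 0 (mod 4). So 3^{12} ≡ 3^{0} ≡ 1 (mod 5)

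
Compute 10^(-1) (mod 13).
Since 13 is prime, by Fermat 10^(-1) ≡ 10^{11} ≡ 4 (mod 13). Verify: 10 × 4 = 40 ≡ 1 (mod 13)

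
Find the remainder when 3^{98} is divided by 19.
By Fermat: 3^{18} ≡ 1 mod 19. 98 = 5×18 + 8. So 3^{98} ≡ 3^{8} ≡ 6 mod 19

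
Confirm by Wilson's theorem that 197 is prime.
(196)! mod 197 = 196. Since this equals -1 mod 197, Wilson confirms 197 is prime.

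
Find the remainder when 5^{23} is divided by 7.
By Fermat: 5^{6} ≡ 1 (mod 7). 23 = 3×6 + 5. So 5^{23} ≡ 5^{5} ≡ 3 (mod 7)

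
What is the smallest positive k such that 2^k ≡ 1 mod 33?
Powers of 2 mod 33: 2^1≡2, 2^2≡4, 2^3≡8, 2^4≡16, 2^5≡32, 2^6≡31, 2^7≡29, 2^8≡25, 2^9≡17, 2^10≡1. ord_33(2) = 10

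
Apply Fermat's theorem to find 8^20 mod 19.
By Fermat: 8^{18} ≡ 1 mod 19. So 8^{20} = 8^{18} · 8^{2} ≡ 8^{2} ≡ 7 mod 19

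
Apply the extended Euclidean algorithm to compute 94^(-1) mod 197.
Extended GCD: 94(-44) + 197(21) = 1. So 94^(-1) ≡ -44 ≡ 153 (mod 197). Verify: 94 × 153 = 14382 ≡ 1 (mod 197)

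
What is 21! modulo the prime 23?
(22)! = (21)! × (22) ≡ -1 (mod 23). So (21)! ≡ -1 × (22)^(-1) ≡ (-1)×(-1) = 1 (mod 23)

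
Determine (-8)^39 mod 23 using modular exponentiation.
Using Fermat: (-8)^{22} ≡ 1 mod 23. 39 ≡ 17 mod 22. So (-8)^{39} ≡ (-8)^{17} ≡ 10 mod 23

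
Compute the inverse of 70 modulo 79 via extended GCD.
Extended GCD: 70(35) + 79(-31) = 1. So 70^(-1) ≡ 35 mod 79. Verify: 70 × 35 = 2450 ≡ 1 mod 79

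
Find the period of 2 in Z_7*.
Powers of 2 mod 7: 2^1≡2, 2^2≡4, 2^3≡1. Order = 3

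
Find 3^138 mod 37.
Using Fermat: 3^{36} ≡ 1 mod 37. 138 ≡ 30 mod 36. So 3^{138} ≡ 3^{30} ≡ 10 mod 37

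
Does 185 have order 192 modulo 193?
185^{32} ≡ 1 mod 193 and 32 < 192, so ord_193(185) = 32 ≠ 192 and 185 is not a primitive root.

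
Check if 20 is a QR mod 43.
By Euler's criterion: 20^{21} ≡ 42 mod 43. Since this equals -1 (≡ 42), 20 is not a QR.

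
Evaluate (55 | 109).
(55/109) = 55^{54} mod 109 = -1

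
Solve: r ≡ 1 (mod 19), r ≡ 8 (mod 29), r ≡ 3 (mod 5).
M = 19 × 29 × 5 = 2755. M₁ = 145, y₁ ≡ 8 (mod 19). M₂ = 95, y₂ ≡ 11 (mod 29). M₃ = 551, y₃ ≡ 1 (mod 5). r = 1×145×8 + 8×95×11 + 3×551×1 ≡ 153 (mod 2755)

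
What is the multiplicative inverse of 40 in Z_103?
Since 103 is prime, by Fermat 40^(-1) ≡ 40^{101} ≡ 85 (mod 103). Verify: 40 × 85 = 3400 ≡ 1 (mod 103)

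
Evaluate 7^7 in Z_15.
By repeated squaring (mod 15): 7^{1}≡7, 7^{2}≡4, 7^{4}≡1. Then 7^{7} = 7^{4+2+1} ≡ 1 × 4 × 7 ≡ 13 (mod 15)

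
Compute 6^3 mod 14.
6^{3} = 216 ≡ 6 (mod 14)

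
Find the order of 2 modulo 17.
Powers of 2 mod 17: 2^1≡2, 2^2≡4, 2^3≡8, 2^4≡16, 2^5≡15, 2^6≡13, 2^7≡9, 2^8≡1. ord_17(2) = 8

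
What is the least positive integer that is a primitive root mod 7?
g = 3. For each prime q|6: 3^{3}≡6, 3^{2}≡2, none ≡ 1, so ord_7(3) = 6 and 3 is a primitive root.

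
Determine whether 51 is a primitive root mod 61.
ord_61(51) divides 60. For each prime q|60: 51^{30}≡60, 51^{20}≡13, 51^{12}≡58, none ≡ 1. So 51 has order 60 and is a primitive root mod 61.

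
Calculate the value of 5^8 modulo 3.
Using Fermat: 5^{2} ≡ 1 (mod 3). 8 ≡ 0 (mod 2). So 5^{8} ≡ 5^{0} ≡ 1 (mod 3)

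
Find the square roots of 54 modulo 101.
The square roots of 54 mod 101 are 16 and 85. Verify: 16² = 256 ≡ 54 (mod 101)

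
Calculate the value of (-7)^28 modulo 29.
Using Fermat: (-7)^{28} ≡ 1 (mod 29). 28 ≡ 0 (mod 28). So (-7)^{28} ≡ (-7)^{0} ≡ 1 (mod 29)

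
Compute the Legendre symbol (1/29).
(1/29) = 1^{14} mod 29 = 1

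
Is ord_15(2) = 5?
Powers of 2 mod 15: 2^1≡2, 2^2≡4, 2^3≡8, 2^4≡1. Already 2^4≡1, so the order is 4 < 5. No, the actual order is 4.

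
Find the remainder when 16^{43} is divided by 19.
By Fermat: 16^{18} ≡ 1 (mod 19). 43 = 2×18 + 7. So 16^{43} ≡ 16^{7} ≡ 17 (mod 19)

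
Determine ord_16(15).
Powers of 15 mod 16: 15^1≡15, 15^2≡1. Order = 2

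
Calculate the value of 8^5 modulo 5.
Using Fermat: 8^{4} ≡ 1 (mod 5). 5 ≡ 1 (mod 4). So 8^{5} ≡ 8^{1} ≡ 3 (mod 5)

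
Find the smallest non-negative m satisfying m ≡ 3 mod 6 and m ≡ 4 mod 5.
M = 6 × 5 = 30. M₁ = 5, y₁ ≡ 5 mod 6. M₂ = 6, y₂ ≡ 1 mod 5. m = 3×5×5 + 4×6×1 ≡ 9 mod 30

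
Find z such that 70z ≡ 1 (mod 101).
Since 101 is prime, by Fermat 70^(-1) ≡ 70^{99} ≡ 13 (mod 101). Verify: 70 × 13 = 910 ≡ 1 (mod 101)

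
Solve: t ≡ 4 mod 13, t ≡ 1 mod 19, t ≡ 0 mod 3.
M = 13 × 19 × 3 = 741. M₁ = 57, y₁ ≡ 8 mod 13. M₂ = 39, y₂ ≡ 1 mod 19. M₃ = 247, y₃ ≡ 1 mod 3. t = 4×57×8 + 1×39×1 + 0×247×1 ≡ 381 mod 741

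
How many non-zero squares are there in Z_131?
The squaring map on Z_131* is 2-to-1, so there are (130)/2 = 65 QRs.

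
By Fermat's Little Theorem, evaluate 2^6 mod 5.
By Fermat: 2^{4} ≡ 1 mod 5. So 2^{6} = 2^{4} · 2^{2} ≡ 2^{2} ≡ 4 mod 5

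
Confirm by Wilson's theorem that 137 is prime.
(136)! mod 137 = 136. Since this equals -1 mod 137, Wilson confirms 137 is prime.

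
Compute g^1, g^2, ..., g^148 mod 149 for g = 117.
117^1, 117^2, ..., 117^{148} mod 149: [117, 130, 12, 63, 70, 144, 11, 95, 89, 132, 97, 25, 94, 121, 2, 85, 111, 24, 126, 140, 139, 22, 41, 29, 115, 45, 50, 39, 93, 4, 21, 73, 48, 103, 131, 129, 44, 82, 58, 81, 90, 100, 78, 37, 8, 42, 146, 96, 57, 113, 109, 88, 15, 116, 13, 31, 51, 7, 74, 16, 84, 143, 43, 114, 77, 69, 27, 30, 83, 26, 62, 102, 14, 148, 32, 19, 137, 86, 79, 5, 138, 54, 60, 17, 52, 124, 55, 28, 147, 64, 38, 125, 23, 9, 10, 127, 108, 120, 34, 104, 99, 110, 56, 145, 128, 76, 101, 46, 18, 20, 105, 67, 91, 68, 59, 49, 71, 112, 141, 107, 3, 53, 92, 36, 40, 61, 134, 33, 136, 118, 98, 142, 75, 133, 65, 6, 106, 35, 72, 80, 122, 119, 66, 123, 87, 47, 135, 1]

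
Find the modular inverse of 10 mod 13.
Since 13 is prime, by Fermat 10^(-1) ≡ 10^{11} ≡ 4 mod 13. Verify: 10 × 4 = 40 ≡ 1 mod 13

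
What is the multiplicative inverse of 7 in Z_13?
Since 13 is prime, by Fermat 7^(-1) ≡ 7^{11} ≡ 2 mod 13. Verify: 7 × 2 = 14 ≡ 1 mod 13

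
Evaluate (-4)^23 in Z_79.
By repeated squaring mod 79: (-4)^{1}≡75, (-4)^{2}≡16, (-4)^{4}≡19, (-4)^{8}≡45, (-4)^{16}≡50. Then (-4)^{23} = (-4)^{16+4+2+1} ≡ 50 × 19 × 16 × 75 ≡ 30 mod 79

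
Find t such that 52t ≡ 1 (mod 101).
Since 101 is prime, by Fermat 52^(-1) ≡ 52^{99} ≡ 68 (mod 101). Verify: 52 × 68 = 3536 ≡ 1 (mod 101)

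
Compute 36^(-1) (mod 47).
Since 47 is prime, by Fermat 36^(-1) ≡ 36^{45} ≡ 17 (mod 47). Verify: 36 × 17 = 612 ≡ 1 (mod 47)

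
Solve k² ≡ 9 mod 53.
The square roots of 9 mod 53 are 50 and 3. Verify: 50² = 2500 ≡ 9 mod 53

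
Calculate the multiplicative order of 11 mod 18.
Powers of 11 mod 18: 11^1≡11, 11^2≡13, 11^3≡17, 11^4≡7, 11^5≡5, 11^6≡1. ord_18(11) = 6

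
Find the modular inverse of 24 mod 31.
Since 31 is prime, by Fermat 24^(-1) ≡ 24^{29} ≡ 22 mod 31. Verify: 24 × 22 = 528 ≡ 1 mod 31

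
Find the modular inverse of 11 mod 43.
Since 43 is prime, by Fermat 11^(-1) ≡ 11^{41} ≡ 4 mod 43. Verify: 11 × 4 = 44 ≡ 1 mod 43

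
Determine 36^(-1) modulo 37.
Since 37 is prime, by Fermat 36^(-1) ≡ 36^{35} ≡ 36 (mod 37). Verify: 36 × 36 = 1296 ≡ 1 (mod 37)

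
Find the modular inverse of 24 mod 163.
Since 163 is prime, by Fermat 24^(-1) ≡ 24^{161} ≡ 34 (mod 163). Verify: 24 × 34 = 816 ≡ 1 (mod 163)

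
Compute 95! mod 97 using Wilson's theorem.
(96)! = (95)! × (96) ≡ -1 mod 97. So (95)! ≡ -1 × (96)^(-1) ≡ (-1)×(-1) = 1 mod 97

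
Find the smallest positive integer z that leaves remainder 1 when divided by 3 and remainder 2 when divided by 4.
M = 3 × 4 = 12. M₁ = 4, y₁ ≡ 1 mod 3. M₂ = 3, y₂ ≡ 3 mod 4. z = 1×4×1 + 2×3×3 ≡ 10 mod 12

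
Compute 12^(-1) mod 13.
Since 13 is prime, by Fermat 12^(-1) ≡ 12^{11} ≡ 12 mod 13. Verify: 12 × 12 = 144 ≡ 1 mod 13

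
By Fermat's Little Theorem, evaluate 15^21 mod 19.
By Fermat: 15^{18} ≡ 1 (mod 19). So 15^{21} = 15^{18} · 15^{3} ≡ 15^{3} ≡ 12 (mod 19)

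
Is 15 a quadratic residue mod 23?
By Euler's criterion: 15^{11} ≡ 22 mod 23. Since this equals -1 (≡ 22), 15 is not a QR.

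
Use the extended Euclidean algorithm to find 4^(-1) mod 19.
Extended GCD: 4(5) + 19(-1) = 1. So 4^(-1) ≡ 5 (mod 19). Verify: 4 × 5 = 20 ≡ 1 (mod 19)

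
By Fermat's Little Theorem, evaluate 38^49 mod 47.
By Fermat: 38^{46} ≡ 1 mod 47. So 38^{49} = 38^{46} · 38^{3} ≡ 38^{3} ≡ 23 mod 47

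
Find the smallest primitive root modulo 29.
g = 2. For each prime q|28: 2^{14}≡28, 2^{4}≡16, none ≡ 1, so ord_29(2) = 28 and 2 is a primitive root.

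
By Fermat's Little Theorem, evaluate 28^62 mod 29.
By Fermat: 28^{28} ≡ 1 (mod 29). 62 = 2×28 + 6. So 28^{62} ≡ 28^{6} ≡ 1 (mod 29)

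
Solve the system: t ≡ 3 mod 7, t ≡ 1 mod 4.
M = 7 × 4 = 28. M₁ = 4, y₁ ≡ 2 mod 7. M₂ = 7, y₂ ≡ 3 mod 4. t = 3×4×2 + 1×7×3 ≡ 17 mod 28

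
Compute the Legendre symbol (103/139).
(103/139) = 103^{69} mod 139 = -1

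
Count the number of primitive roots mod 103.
A prime p has φ(p-1) primitive roots; here φ(102) = 32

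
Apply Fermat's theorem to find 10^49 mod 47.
By Fermat: 10^{46} ≡ 1 mod 47. So 10^{49} = 10^{46} · 10^{3} ≡ 10^{3} ≡ 13 mod 47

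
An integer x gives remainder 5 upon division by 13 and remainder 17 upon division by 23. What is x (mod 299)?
M = 13 × 23 = 299. M₁ = 23, y₁ ≡ 4 (mod 13). M₂ = 13, y₂ ≡ 16 (mod 23). x = 5×23×4 + 17×13×16 ≡ 109 (mod 299)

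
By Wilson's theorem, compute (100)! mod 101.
By Wilson's theorem, (100)! ≡ -1 ≡ 100 mod 101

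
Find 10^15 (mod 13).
Using Fermat: 10^{12} ≡ 1 (mod 13). 15 ≡ 3 (mod 12). So 10^{15} ≡ 10^{3} ≡ 12 (mod 13)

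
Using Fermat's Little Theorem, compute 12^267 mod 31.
By Fermat: 12^{30} ≡ 1 (mod 31). 267 ≡ 27 (mod 30). So 12^{267} ≡ 12^{27} ≡ 27 (mod 31)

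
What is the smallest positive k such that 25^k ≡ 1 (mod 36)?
Powers of 25 mod 36: 25^1≡25, 25^2≡13, 25^3≡1. So the order of 25 is 3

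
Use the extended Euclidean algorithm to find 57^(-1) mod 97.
Extended GCD: 57(-17) + 97(10) = 1. So 57^(-1) ≡ -17 ≡ 80 mod 97. Verify: 57 × 80 = 4560 ≡ 1 mod 97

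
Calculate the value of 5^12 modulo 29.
By repeated squaring mod 29: 5^{1}≡5, 5^{2}≡25, 5^{4}≡16, 5^{8}≡24. Then 5^{12} = 5^{8+4} ≡ 24 × 16 ≡ 7 mod 29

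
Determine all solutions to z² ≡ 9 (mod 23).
The square roots of 9 mod 23 are 3 and 20. Verify: 3² = 9 ≡ 9 (mod 23)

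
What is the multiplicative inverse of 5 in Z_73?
Since 73 is prime, by Fermat 5^(-1) ≡ 5^{71} ≡ 44 (mod 73). Verify: 5 × 44 = 220 ≡ 1 (mod 73)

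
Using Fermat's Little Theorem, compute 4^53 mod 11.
By Fermat: 4^{10} ≡ 1 mod 11. 53 = 5×10 + 3. So 4^{53} ≡ 4^{3} ≡ 9 mod 11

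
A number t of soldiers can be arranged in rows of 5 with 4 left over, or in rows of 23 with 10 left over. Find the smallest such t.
M = 5 × 23 = 115. M₁ = 23, y₁ ≡ 2 mod 5. M₂ = 5, y₂ ≡ 14 mod 23. t = 4×23×2 + 10×5×14 ≡ 79 mod 115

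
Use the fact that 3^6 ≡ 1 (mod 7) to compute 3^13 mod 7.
By Fermat: 3^{6} ≡ 1 (mod 7). 13 = 2×6 + 1. So 3^{13} ≡ 3^{1} ≡ 3 (mod 7)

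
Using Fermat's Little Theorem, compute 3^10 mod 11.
By Fermat's Little Theorem, 3^{10} ≡ 1 mod 11 since 11 is prime and gcd(3, 11) = 1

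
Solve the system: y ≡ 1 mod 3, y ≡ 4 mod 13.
M = 3 × 13 = 39. M₁ = 13, y₁ ≡ 1 mod 3. M₂ = 3, y₂ ≡ 9 mod 13. y = 1×13×1 + 4×3×9 ≡ 4 mod 39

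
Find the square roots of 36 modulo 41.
The square roots of 36 mod 41 are 6 and 35. Verify: 6² = 36 ≡ 36 (mod 41)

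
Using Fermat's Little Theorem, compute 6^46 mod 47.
By Fermat's Little Theorem, 6^{46} ≡ 1 (mod 47) since 47 is prime and gcd(6, 47) = 1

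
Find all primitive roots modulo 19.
There are φ(18) = 6 primitive roots mod 19: {2, 3, 10, 13, 14, 15}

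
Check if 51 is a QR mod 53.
By Euler's criterion: 51^{26} ≡ 52 (mod 53). Since this equals -1 (≡ 52), 51 is not a QR.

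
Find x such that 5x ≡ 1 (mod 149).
Since 149 is prime, by Fermat 5^(-1) ≡ 5^{147} ≡ 30 (mod 149). Verify: 5 × 30 = 150 ≡ 1 (mod 149)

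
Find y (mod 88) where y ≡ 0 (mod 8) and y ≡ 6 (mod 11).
M = 8 × 11 = 88. M₁ = 11, y₁ ≡ 3 (mod 8). M₂ = 8, y₂ ≡ 7 (mod 11). y = 0×11×3 + 6×8×7 ≡ 72 (mod 88)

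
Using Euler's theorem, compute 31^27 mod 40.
By Euler: 31^{16} ≡ 1 mod 40 since gcd(31, 40) = 1. 27 = 1×16 + 11. So 31^{27} ≡ 31^{11} ≡ 31 mod 40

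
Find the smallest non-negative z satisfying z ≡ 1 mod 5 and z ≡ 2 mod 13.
M = 5 × 13 = 65. M₁ = 13, y₁ ≡ 2 mod 5. M₂ = 5, y₂ ≡ 8 mod 13. z = 1×13×2 + 2×5×8 ≡ 41 mod 65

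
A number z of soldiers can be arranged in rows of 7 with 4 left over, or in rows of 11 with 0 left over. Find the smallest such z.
M = 7 × 11 = 77. M₁ = 11, y₁ ≡ 2 (mod 7). M₂ = 7, y₂ ≡ 8 (mod 11). z = 4×11×2 + 0×7×8 ≡ 11 (mod 77)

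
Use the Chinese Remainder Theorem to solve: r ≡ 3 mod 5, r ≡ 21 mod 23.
M = 5 × 23 = 115. M₁ = 23, y₁ ≡ 2 mod 5. M₂ = 5, y₂ ≡ 14 mod 23. r = 3×23×2 + 21×5×14 ≡ 113 mod 115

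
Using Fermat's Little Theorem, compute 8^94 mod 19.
By Fermat: 8^{18} ≡ 1 mod 19. 94 = 5×18 + 4. So 8^{94} ≡ 8^{4} ≡ 11 mod 19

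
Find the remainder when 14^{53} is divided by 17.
By Fermat: 14^{16} ≡ 1 (mod 17). 53 = 3×16 + 5. So 14^{53} ≡ 14^{5} ≡ 12 (mod 17)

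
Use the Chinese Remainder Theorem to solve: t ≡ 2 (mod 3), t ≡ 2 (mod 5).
M = 3 × 5 = 15. M₁ = 5, y₁ ≡ 2 (mod 3). M₂ = 3, y₂ ≡ 2 (mod 5). t = 2×5×2 + 2×3×2 ≡ 2 (mod 15)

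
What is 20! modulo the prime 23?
(22)! = (20)! × (21) × (22) ≡ -1 (mod 23). So (20)! ≡ -1 × [(22)(21)]^(-1) ≡ 11 (mod 23)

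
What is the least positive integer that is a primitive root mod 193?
g = 5. For each prime q|192: 5^{96}≡192, 5^{64}≡84, none ≡ 1, so ord_193(5) = 192 and 5 is a primitive root.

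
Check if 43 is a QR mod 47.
By Euler's criterion: 43^{23} ≡ 46 (mod 47). Since this equals -1 (≡ 46), 43 is not a QR.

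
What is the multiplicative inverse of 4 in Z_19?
Since 19 is prime, by Fermat 4^(-1) ≡ 4^{17} ≡ 5 (mod 19). Verify: 4 × 5 = 20 ≡ 1 (mod 19)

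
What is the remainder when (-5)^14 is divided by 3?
Using Fermat: (-5)^{2} ≡ 1 mod 3. 14 ≡ 0 mod 2. So (-5)^{14} ≡ (-5)^{0} ≡ 1 mod 3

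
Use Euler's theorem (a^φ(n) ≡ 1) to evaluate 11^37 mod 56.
By Euler: 11^{24} ≡ 1 (mod 56) since gcd(11, 56) = 1. 37 = 1×24 + 13. So 11^{37} ≡ 11^{13} ≡ 11 (mod 56)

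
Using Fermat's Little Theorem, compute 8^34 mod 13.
By Fermat: 8^{12} ≡ 1 (mod 13). 34 = 2×12 + 10. So 8^{34} ≡ 8^{10} ≡ 12 (mod 13)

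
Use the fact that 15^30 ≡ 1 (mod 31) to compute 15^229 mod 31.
By Fermat: 15^{30} ≡ 1 (mod 31). 229 ≡ 19 (mod 30). So 15^{229} ≡ 15^{19} ≡ 29 (mod 31)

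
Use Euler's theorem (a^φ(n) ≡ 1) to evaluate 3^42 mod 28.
By Euler: 3^{12} ≡ 1 mod 28 since gcd(3, 28) = 1. 42 = 3×12 + 6. So 3^{42} ≡ 3^{6} ≡ 1 mod 28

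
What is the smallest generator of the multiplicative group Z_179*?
g = 2. For each prime q|178: 2^{89}≡178, 2^{2}≡4, none ≡ 1, so ord_179(2) = 178 and 2 is a primitive root.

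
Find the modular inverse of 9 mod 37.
Since 37 is prime, by Fermat 9^(-1) ≡ 9^{35} ≡ 33 (mod 37). Verify: 9 × 33 = 297 ≡ 1 (mod 37)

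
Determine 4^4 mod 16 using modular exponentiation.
4^{4} = 256 ≡ 0 mod 16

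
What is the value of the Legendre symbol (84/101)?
(84/101) = 84^{50} mod 101 = 1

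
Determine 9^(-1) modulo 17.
Since 17 is prime, by Fermat 9^(-1) ≡ 9^{15} ≡ 2 (mod 17). Verify: 9 × 2 = 18 ≡ 1 (mod 17)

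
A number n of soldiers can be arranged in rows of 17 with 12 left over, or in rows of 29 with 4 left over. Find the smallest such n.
M = 17 × 29 = 493. M₁ = 29, y₁ ≡ 10 (mod 17). M₂ = 17, y₂ ≡ 12 (mod 29). n = 12×29×10 + 4×17×12 ≡ 352 (mod 493)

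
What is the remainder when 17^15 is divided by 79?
By repeated squaring mod 79: 17^{1}≡17, 17^{2}≡52, 17^{4}≡18, 17^{8}≡8. Then 17^{15} = 17^{8+4+2+1} ≡ 8 × 18 × 52 × 17 ≡ 27 mod 79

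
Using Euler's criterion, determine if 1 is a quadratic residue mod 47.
By Euler's criterion: 1^{23} ≡ 1 mod 47. Since this equals 1, 1 is a QR.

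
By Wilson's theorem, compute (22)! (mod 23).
By Wilson's theorem, (22)! ≡ -1 ≡ 22 (mod 23)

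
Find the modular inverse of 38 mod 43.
Since 43 is prime, by Fermat 38^(-1) ≡ 38^{41} ≡ 17 mod 43. Verify: 38 × 17 = 646 ≡ 1 mod 43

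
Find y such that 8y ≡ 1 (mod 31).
Since 31 is prime, by Fermat 8^(-1) ≡ 8^{29} ≡ 4 (mod 31). Verify: 8 × 4 = 32 ≡ 1 (mod 31)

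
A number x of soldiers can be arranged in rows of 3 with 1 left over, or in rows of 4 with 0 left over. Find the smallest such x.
M = 3 × 4 = 12. M₁ = 4, y₁ ≡ 1 (mod 3). M₂ = 3, y₂ ≡ 3 (mod 4). x = 1×4×1 + 0×3×3 ≡ 4 (mod 12)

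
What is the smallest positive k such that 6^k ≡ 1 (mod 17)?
Powers of 6 mod 17: 6^1≡6, 6^2≡2, 6^3≡12, 6^4≡4, 6^5≡7, 6^6≡8, 6^7≡14, 6^8≡16, 6^9≡11, 6^10≡15, 6^11≡5, 6^12≡13, 6^13≡10, 6^14≡9, 6^15≡3, 6^16≡1. Order = 16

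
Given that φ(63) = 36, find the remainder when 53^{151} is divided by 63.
By Euler: 53^{36} ≡ 1 (mod 63) since gcd(53, 63) = 1. 151 = 4×36 + 7. So 53^{151} ≡ 53^{7} ≡ 53 (mod 63)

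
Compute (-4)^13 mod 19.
By repeated squaring (mod 19): (-4)^{1}≡15, (-4)^{2}≡16, (-4)^{4}≡9, (-4)^{8}≡5. Then (-4)^{13} = (-4)^{8+4+1} ≡ 5 × 9 × 15 ≡ 10 (mod 19)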